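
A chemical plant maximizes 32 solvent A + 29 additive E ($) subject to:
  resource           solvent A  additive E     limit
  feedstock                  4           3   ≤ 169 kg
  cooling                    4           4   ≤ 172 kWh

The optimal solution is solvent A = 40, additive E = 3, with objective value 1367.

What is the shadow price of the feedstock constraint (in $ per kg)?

Both feedstock and cooling are binding at x*.
The binding rows give the dual system: 4·y_feedstock + 4·y_cooling = 32 and 3·y_feedstock + 4·y_cooling = 29.
This yields shadow prices y_feedstock = 3, y_cooling = 5.
Shadow price of feedstock = 3.

3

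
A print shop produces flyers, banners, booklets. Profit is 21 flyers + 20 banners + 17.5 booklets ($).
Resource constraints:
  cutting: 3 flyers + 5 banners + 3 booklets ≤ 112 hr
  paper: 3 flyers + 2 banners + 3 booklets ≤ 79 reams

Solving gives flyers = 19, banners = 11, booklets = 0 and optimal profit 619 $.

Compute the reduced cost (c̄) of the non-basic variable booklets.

-3.5

Both cutting and paper are binding at x*.
From A_Bᵀ y = c: 3·y_cutting + 3·y_paper = 21; 5·y_cutting + 2·y_paper = 20.
Solving: y_cutting = 2, y_paper = 5.
Reduced cost of booklets: c₃ − yᵀa₃ = 17.5 − (2·3 + 5·3) = 17.5 − 21 = -3.5.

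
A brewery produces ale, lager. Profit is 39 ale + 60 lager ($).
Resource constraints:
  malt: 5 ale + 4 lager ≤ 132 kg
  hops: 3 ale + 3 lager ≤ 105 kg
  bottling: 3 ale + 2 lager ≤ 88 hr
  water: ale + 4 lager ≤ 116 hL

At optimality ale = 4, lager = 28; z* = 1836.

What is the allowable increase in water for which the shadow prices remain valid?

16

Binding constraints: malt, water. The basis is B = [[5,4],[1,4]] with det 16.
Per unit increase in water, x* moves by d = (-0.25, 0.3125).
The basis stays optimal until ale reaches 0; allowable increase = 16 hL.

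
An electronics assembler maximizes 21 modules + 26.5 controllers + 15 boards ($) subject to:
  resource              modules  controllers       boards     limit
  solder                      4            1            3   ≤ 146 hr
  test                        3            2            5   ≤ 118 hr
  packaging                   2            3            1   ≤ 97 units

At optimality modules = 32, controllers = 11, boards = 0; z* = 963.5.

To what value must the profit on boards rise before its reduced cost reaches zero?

Check each constraint at x*: solder 139/146 (slack 7); test 118/118 (tight); packaging 97/97 (tight).
Slack constraints have shadow price 0 (complementary slackness).
Dual feasibility on the basic columns requires 3·y_test + 2·y_packaging = 21, 2·y_test + 3·y_packaging = 26.5.
→ y_test = 2 and y_packaging = 7.5.
boards enters the basis when its profit ≥ yᵀa₃ = 2·5 + 7.5·1 = 17.5.

17.5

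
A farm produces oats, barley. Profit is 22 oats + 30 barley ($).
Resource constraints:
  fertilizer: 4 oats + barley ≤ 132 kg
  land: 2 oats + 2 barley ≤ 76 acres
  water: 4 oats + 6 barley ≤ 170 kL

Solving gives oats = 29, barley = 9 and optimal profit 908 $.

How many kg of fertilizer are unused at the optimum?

7

fertilizer used = 4·29 + 1·9 = 125; slack = 132 − 125 = 7.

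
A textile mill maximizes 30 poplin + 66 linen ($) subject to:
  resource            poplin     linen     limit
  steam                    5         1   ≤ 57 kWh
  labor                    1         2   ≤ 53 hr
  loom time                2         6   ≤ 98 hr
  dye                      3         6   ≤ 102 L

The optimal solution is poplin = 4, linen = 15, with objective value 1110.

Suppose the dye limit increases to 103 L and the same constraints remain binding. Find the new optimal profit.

Binding: loom time and dye. Non-binding: steam (22 unused), labor (19 unused).
Slack constraints have shadow price 0 (complementary slackness).
From A_Bᵀ y = c: 2·y_loom time + 3·y_dye = 30; 6·y_loom time + 6·y_dye = 66.
This yields shadow prices y_loom time = 3, y_dye = 8.
Δz = y_dye·Δb = 8 × (1) = 8, so new z* = 1110 + 8 = 1118.

1118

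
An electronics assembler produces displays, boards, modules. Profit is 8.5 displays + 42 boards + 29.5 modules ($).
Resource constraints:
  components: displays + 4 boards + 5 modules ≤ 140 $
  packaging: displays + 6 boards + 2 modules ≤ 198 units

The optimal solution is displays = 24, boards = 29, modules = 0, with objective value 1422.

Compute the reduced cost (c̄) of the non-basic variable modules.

-1

At the optimum: components uses 140 of 140 (binding); packaging uses 198 of 198 (binding).
Dual feasibility on the basic columns requires 1·y_components + 1·y_packaging = 8.5, 4·y_components + 6·y_packaging = 42.
→ y_components = 4.5 and y_packaging = 4.
Reduced cost of modules: c₃ − yᵀa₃ = 29.5 − (4.5·5 + 4·2) = 29.5 − 30.5 = -1.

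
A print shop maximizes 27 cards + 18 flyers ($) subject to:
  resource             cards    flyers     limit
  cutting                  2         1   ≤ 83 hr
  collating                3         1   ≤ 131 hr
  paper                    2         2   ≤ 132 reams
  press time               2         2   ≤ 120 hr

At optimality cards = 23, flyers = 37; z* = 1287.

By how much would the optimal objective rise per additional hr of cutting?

At the optimum: cutting uses 83 of 83 (binding); collating uses 106 of 131 (slack = 25); paper uses 120 of 132 (slack = 12); press time uses 120 of 120 (binding).
By complementary slackness, y = 0 for the non-binding constraints.
From A_Bᵀ y = c: 2·y_cutting + 2·y_press time = 27; 1·y_cutting + 2·y_press time = 18.
This yields shadow prices y_cutting = 9, y_press time = 4.5.
Shadow price of cutting = 9.

9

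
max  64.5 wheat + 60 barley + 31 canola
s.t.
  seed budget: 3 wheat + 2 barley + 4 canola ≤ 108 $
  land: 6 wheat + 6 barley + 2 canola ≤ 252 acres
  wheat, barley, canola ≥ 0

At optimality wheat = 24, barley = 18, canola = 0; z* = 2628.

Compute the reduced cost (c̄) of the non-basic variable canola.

-4

Both seed budget and land are binding at x*.
The binding rows give the dual system: 3·y_seed budget + 6·y_land = 64.5 and 2·y_seed budget + 6·y_land = 60.
Solving: y_seed budget = 4.5, y_land = 8.5.
Reduced cost of canola: c₃ − yᵀa₃ = 31 − (4.5·4 + 8.5·2) = 31 − 35 = -4.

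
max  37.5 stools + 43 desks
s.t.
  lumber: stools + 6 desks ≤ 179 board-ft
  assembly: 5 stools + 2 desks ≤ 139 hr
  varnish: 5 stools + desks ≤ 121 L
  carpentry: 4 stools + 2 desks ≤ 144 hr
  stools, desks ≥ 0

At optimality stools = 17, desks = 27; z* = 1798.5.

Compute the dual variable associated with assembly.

6.5

Check each constraint at x*: lumber 179/179 (tight); assembly 139/139 (tight); varnish 112/121 (slack 9); carpentry 122/144 (slack 22).
By complementary slackness, y = 0 for the non-binding constraints.
From A_Bᵀ y = c: 1·y_lumber + 5·y_assembly = 37.5; 6·y_lumber + 2·y_assembly = 43.
→ y_lumber = 5 and y_assembly = 6.5.
Shadow price of assembly = 6.5.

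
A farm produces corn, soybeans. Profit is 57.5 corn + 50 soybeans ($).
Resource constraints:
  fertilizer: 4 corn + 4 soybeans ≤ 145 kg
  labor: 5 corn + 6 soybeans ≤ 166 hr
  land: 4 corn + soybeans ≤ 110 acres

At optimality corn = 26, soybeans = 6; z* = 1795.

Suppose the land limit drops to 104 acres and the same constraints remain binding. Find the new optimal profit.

1765

At the optimum: fertilizer uses 128 of 145 (slack = 17); labor uses 166 of 166 (binding); land uses 110 of 110 (binding).
Slack constraints have shadow price 0 (complementary slackness).
From A_Bᵀ y = c: 5·y_labor + 4·y_land = 57.5; 6·y_labor + 1·y_land = 50.
This yields shadow prices y_labor = 7.5, y_land = 5.
Δz = y_land·Δb = 5 × (-6) = -30, so new z* = 1795 − 30 = 1765.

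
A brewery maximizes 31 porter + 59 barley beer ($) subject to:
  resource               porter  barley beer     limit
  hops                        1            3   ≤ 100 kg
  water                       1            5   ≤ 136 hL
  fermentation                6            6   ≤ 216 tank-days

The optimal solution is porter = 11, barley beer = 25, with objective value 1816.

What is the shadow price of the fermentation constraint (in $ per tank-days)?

At the optimum: hops uses 86 of 100 (slack = 14); water uses 136 of 136 (binding); fermentation uses 216 of 216 (binding).
By complementary slackness, y = 0 for the non-binding constraint.
The binding rows give the dual system: 1·y_water + 6·y_fermentation = 31 and 5·y_water + 6·y_fermentation = 59.
→ y_water = 7 and y_fermentation = 4.
Shadow price of fermentation = 4.

4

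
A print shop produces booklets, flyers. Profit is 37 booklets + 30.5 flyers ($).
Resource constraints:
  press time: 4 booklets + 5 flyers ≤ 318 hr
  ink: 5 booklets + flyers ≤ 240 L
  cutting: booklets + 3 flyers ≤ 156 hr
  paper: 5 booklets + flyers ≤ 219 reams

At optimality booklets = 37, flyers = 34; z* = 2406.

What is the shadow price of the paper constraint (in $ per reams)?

3

At the optimum: press time uses 318 of 318 (binding); ink uses 219 of 240 (slack = 21); cutting uses 139 of 156 (slack = 17); paper uses 219 of 219 (binding).
Since ink, cutting are not tight, their duals are 0.
The binding rows give the dual system: 4·y_press time + 5·y_paper = 37 and 5·y_press time + 1·y_paper = 30.5.
→ y_press time = 5.5 and y_paper = 3.
Shadow price of paper = 3.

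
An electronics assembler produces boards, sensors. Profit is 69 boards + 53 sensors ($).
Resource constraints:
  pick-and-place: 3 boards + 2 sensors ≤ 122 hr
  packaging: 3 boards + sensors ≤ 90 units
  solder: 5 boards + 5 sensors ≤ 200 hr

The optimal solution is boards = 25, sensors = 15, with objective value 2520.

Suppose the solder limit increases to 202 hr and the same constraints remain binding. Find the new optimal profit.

2538

Binding: packaging and solder. Non-binding: pick-and-place (17 unused).
Slack constraints have shadow price 0 (complementary slackness).
The binding rows give the dual system: 3·y_packaging + 5·y_solder = 69 and 1·y_packaging + 5·y_solder = 53.
This yields shadow prices y_packaging = 8, y_solder = 9.
Δz = y_solder·Δb = 9 × (2) = 18, so new z* = 2520 + 18 = 2538.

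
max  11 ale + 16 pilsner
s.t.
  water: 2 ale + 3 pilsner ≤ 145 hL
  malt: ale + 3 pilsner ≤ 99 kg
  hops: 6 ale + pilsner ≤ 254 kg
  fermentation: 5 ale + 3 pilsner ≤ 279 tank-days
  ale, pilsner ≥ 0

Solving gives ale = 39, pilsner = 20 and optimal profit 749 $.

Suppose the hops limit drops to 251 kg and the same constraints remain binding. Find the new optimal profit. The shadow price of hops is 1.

746

Δb = -3, so new z* = 749 + (1)·(-3) = 749 − 3 = 746.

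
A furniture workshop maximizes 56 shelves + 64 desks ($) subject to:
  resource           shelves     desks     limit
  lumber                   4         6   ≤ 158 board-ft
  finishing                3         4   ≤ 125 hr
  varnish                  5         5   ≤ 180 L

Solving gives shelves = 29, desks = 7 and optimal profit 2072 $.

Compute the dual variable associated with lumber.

4

At the optimum: lumber uses 158 of 158 (binding); finishing uses 115 of 125 (slack = 10); varnish uses 180 of 180 (binding).
Since finishing is not tight, its dual is 0.
The binding rows give the dual system: 4·y_lumber + 5·y_varnish = 56 and 6·y_lumber + 5·y_varnish = 64.
→ y_lumber = 4 and y_varnish = 8.
Shadow price of lumber = 4.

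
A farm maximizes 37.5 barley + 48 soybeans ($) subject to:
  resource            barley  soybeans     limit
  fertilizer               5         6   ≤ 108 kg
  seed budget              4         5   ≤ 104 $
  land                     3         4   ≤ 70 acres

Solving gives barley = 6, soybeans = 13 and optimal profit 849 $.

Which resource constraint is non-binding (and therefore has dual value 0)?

fertilizer: 108/108 (binding)
seed budget: 89/104 (slack 15)
land: 70/70 (binding)
By complementary slackness, a constraint with positive slack has shadow price 0 → seed budget.

seed budget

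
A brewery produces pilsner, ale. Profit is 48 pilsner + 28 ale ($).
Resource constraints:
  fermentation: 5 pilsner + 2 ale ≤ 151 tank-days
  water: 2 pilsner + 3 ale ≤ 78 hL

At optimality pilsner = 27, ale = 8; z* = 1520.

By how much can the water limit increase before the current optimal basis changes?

Binding constraints: fermentation, water. The basis is B = [[5,2],[2,3]] with det 11.
Per unit increase in water, x* moves by d = (-0.1818, 0.4545).
The basis stays optimal until pilsner reaches 0; allowable increase = 148.5 hL.

148.5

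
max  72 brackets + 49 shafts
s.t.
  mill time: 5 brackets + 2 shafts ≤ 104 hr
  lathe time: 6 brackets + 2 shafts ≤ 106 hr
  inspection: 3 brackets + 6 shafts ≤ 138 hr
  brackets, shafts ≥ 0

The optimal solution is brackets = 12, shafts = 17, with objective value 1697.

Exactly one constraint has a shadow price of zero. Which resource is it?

mill time

mill time: 94/104 (slack 10)
lathe time: 106/106 (binding)
inspection: 138/138 (binding)
By complementary slackness, a constraint with positive slack has shadow price 0 → mill time.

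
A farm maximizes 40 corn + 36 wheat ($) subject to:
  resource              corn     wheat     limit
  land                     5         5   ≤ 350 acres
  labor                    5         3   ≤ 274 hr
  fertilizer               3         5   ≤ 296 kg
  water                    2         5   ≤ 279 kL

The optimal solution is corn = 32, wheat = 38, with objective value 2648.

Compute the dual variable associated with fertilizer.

0

Binding: land and labor. Non-binding: fertilizer (10 unused), water (25 unused).
Slack constraints have shadow price 0 (complementary slackness).
The binding rows give the dual system: 5·y_land + 5·y_labor = 40 and 5·y_land + 3·y_labor = 36.
Solving: y_land = 6, y_labor = 2.
Shadow price of fertilizer = 0.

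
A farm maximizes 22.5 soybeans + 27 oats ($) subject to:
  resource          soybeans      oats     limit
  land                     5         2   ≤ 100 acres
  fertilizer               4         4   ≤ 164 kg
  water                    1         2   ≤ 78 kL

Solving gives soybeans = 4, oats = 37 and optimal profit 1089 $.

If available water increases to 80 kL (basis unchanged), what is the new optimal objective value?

1098

Binding: fertilizer and water. Non-binding: land (6 unused).
Slack constraints have shadow price 0 (complementary slackness).
From A_Bᵀ y = c: 4·y_fertilizer + 1·y_water = 22.5; 4·y_fertilizer + 2·y_water = 27.
This yields shadow prices y_fertilizer = 4.5, y_water = 4.5.
Δz = y_water·Δb = 4.5 × (2) = 9, so new z* = 1089 + 9 = 1098.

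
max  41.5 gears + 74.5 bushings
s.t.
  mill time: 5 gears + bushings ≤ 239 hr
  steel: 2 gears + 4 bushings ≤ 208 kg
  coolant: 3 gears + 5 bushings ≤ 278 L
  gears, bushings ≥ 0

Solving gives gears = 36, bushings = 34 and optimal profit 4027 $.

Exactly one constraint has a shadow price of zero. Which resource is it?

mill time

mill time: 214/239 (slack 25)
steel: 208/208 (binding)
coolant: 278/278 (binding)
By complementary slackness, a constraint with positive slack has shadow price 0 → mill time.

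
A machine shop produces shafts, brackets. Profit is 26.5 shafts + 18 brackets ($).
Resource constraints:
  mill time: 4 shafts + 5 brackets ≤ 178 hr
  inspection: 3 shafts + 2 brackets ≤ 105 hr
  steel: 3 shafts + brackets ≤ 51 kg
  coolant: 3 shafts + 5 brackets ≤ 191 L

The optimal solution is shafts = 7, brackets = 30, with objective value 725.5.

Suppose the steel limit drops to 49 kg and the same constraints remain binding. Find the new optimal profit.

714.5

At the optimum: mill time uses 178 of 178 (binding); inspection uses 81 of 105 (slack = 24); steel uses 51 of 51 (binding); coolant uses 171 of 191 (slack = 20).
By complementary slackness, y = 0 for the non-binding constraints.
The binding rows give the dual system: 4·y_mill time + 3·y_steel = 26.5 and 5·y_mill time + 1·y_steel = 18.
Solving: y_mill time = 2.5, y_steel = 5.5.
Δz = y_steel·Δb = 5.5 × (-2) = -11, so new z* = 725.5 − 11 = 714.5.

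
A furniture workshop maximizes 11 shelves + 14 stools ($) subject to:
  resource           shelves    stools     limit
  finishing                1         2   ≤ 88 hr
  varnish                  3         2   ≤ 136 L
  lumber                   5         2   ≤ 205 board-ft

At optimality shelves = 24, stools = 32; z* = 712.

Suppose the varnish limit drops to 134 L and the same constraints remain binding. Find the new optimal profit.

Binding: finishing and varnish. Non-binding: lumber (21 unused).
Since lumber is not tight, its dual is 0.
From A_Bᵀ y = c: 1·y_finishing + 3·y_varnish = 11; 2·y_finishing + 2·y_varnish = 14.
Solving: y_finishing = 5, y_varnish = 2.
Δz = y_varnish·Δb = 2 × (-2) = -4, so new z* = 712 − 4 = 708.

708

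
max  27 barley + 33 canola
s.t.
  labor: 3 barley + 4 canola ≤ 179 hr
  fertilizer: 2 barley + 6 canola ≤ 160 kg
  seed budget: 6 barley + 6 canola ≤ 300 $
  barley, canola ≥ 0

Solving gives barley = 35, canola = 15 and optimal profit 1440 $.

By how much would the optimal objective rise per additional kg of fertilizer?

1.5

Check each constraint at x*: labor 165/179 (slack 14); fertilizer 160/160 (tight); seed budget 300/300 (tight).
By complementary slackness, y = 0 for the non-binding constraint.
Dual feasibility on the basic columns requires 2·y_fertilizer + 6·y_seed budget = 27, 6·y_fertilizer + 6·y_seed budget = 33.
Solving: y_fertilizer = 1.5, y_seed budget = 4.
Shadow price of fertilizer = 1.5.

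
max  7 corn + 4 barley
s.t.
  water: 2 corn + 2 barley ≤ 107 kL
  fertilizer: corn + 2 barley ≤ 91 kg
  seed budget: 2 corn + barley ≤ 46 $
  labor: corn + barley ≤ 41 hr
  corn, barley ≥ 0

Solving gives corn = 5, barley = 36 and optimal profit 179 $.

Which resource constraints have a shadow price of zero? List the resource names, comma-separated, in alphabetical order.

water: 82/107 (slack 25)
fertilizer: 77/91 (slack 14)
seed budget: 46/46 (binding)
labor: 41/41 (binding)
By complementary slackness, a constraint with positive slack has shadow price 0 → fertilizer, water.

fertilizer, water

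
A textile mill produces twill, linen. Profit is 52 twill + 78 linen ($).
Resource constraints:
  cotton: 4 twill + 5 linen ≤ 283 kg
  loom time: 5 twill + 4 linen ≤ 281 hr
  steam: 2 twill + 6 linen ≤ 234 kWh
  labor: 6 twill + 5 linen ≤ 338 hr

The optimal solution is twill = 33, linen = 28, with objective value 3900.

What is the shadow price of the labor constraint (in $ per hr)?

At the optimum: cotton uses 272 of 283 (slack = 11); loom time uses 277 of 281 (slack = 4); steam uses 234 of 234 (binding); labor uses 338 of 338 (binding).
Since cotton, loom time are not tight, their duals are 0.
Dual feasibility on the basic columns requires 2·y_steam + 6·y_labor = 52, 6·y_steam + 5·y_labor = 78.
→ y_steam = 8 and y_labor = 6.
Shadow price of labor = 6.

6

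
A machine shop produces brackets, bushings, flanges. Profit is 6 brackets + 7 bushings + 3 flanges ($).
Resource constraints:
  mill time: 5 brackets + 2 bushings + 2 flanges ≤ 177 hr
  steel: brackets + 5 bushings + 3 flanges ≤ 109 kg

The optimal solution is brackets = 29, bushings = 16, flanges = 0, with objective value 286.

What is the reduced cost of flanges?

Both mill time and steel are binding at x*.
From A_Bᵀ y = c: 5·y_mill time + 1·y_steel = 6; 2·y_mill time + 5·y_steel = 7.
→ y_mill time = 1 and y_steel = 1.
Reduced cost of flanges: c₃ − yᵀa₃ = 3 − (1·2 + 1·3) = 3 − 5 = -2.

-2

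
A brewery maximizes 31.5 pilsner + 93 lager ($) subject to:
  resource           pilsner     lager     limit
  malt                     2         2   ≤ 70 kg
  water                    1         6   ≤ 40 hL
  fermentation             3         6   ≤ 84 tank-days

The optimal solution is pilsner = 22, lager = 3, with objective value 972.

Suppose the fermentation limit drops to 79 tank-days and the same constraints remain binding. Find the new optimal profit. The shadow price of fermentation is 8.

Δb = -5, so new z* = 972 + (8)·(-5) = 972 − 40 = 932.

932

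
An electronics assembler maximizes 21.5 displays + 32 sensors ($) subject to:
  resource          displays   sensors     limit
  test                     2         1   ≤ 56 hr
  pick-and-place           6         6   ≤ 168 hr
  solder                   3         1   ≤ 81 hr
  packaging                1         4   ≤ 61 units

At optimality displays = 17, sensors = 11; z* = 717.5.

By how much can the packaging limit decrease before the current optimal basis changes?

28.5

Binding constraints: pick-and-place, packaging. The basis is B = [[6,6],[1,4]] with det 18.
Per unit decrease in packaging, x* moves by d = (0.3333, -0.3333).
The basis stays optimal until solder becomes binding; allowable decrease = 28.5 units.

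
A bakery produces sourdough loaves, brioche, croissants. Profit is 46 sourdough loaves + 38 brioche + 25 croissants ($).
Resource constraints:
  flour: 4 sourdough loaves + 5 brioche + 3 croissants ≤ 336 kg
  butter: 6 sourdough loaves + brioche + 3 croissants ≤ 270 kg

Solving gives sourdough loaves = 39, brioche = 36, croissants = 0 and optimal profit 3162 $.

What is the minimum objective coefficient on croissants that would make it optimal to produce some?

30

Both flour and butter are binding at x*.
The binding rows give the dual system: 4·y_flour + 6·y_butter = 46 and 5·y_flour + 1·y_butter = 38.
This yields shadow prices y_flour = 7, y_butter = 3.
croissants enters the basis when its profit ≥ yᵀa₃ = 7·3 + 3·3 = 30.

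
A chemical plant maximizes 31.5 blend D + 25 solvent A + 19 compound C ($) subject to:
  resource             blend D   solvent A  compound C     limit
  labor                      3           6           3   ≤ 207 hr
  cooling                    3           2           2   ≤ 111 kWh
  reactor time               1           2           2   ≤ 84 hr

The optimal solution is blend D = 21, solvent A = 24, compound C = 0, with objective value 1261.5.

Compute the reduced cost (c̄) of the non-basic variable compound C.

Binding: labor and cooling. Non-binding: reactor time (15 unused).
Slack constraints have shadow price 0 (complementary slackness).
From A_Bᵀ y = c: 3·y_labor + 3·y_cooling = 31.5; 6·y_labor + 2·y_cooling = 25.
Solving: y_labor = 1, y_cooling = 9.5.
Reduced cost of compound C: c₃ − yᵀa₃ = 19 − (1·3 + 9.5·2) = 19 − 22 = -3.

-3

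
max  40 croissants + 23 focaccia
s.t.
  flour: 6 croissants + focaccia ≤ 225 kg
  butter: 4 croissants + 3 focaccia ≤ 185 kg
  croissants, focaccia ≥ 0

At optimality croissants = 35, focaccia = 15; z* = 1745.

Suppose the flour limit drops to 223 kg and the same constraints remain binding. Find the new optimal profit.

Both flour and butter are binding at x*.
From A_Bᵀ y = c: 6·y_flour + 4·y_butter = 40; 1·y_flour + 3·y_butter = 23.
Solving: y_flour = 2, y_butter = 7.
Δz = y_flour·Δb = 2 × (-2) = -4, so new z* = 1745 − 4 = 1741.

1741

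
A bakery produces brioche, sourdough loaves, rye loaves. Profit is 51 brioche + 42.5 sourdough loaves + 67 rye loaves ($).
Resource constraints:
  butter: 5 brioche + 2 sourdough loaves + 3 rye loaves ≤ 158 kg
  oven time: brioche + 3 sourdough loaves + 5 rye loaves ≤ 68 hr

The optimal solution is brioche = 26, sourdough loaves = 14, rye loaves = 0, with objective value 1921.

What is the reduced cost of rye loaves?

At the optimum: butter uses 158 of 158 (binding); oven time uses 68 of 68 (binding).
From A_Bᵀ y = c: 5·y_butter + 1·y_oven time = 51; 2·y_butter + 3·y_oven time = 42.5.
Solving: y_butter = 8.5, y_oven time = 8.5.
Reduced cost of rye loaves: c₃ − yᵀa₃ = 67 − (8.5·3 + 8.5·5) = 67 − 68 = -1.

-1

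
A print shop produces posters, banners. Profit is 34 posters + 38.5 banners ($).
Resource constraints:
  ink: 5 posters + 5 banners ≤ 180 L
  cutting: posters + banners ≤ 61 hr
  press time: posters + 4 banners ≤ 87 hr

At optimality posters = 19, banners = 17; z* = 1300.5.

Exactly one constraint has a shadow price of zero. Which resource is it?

cutting

ink: 180/180 (binding)
cutting: 36/61 (slack 25)
press time: 87/87 (binding)
By complementary slackness, a constraint with positive slack has shadow price 0 → cutting.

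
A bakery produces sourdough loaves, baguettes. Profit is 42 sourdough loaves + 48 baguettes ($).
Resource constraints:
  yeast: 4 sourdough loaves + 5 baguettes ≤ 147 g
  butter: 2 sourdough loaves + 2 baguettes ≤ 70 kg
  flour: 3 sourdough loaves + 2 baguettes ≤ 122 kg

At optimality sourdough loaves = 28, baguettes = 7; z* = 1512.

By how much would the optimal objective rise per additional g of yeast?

6

Check each constraint at x*: yeast 147/147 (tight); butter 70/70 (tight); flour 98/122 (slack 24).
By complementary slackness, y = 0 for the non-binding constraint.
Dual feasibility on the basic columns requires 4·y_yeast + 2·y_butter = 42, 5·y_yeast + 2·y_butter = 48.
→ y_yeast = 6 and y_butter = 9.
Shadow price of yeast = 6.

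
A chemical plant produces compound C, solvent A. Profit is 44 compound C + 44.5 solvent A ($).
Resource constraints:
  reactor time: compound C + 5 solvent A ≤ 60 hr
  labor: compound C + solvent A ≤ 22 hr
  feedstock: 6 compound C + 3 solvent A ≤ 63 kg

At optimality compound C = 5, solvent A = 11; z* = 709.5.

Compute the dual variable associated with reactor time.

At the optimum: reactor time uses 60 of 60 (binding); labor uses 16 of 22 (slack = 6); feedstock uses 63 of 63 (binding).
Slack constraints have shadow price 0 (complementary slackness).
Dual feasibility on the basic columns requires 1·y_reactor time + 6·y_feedstock = 44, 5·y_reactor time + 3·y_feedstock = 44.5.
This yields shadow prices y_reactor time = 5, y_feedstock = 6.5.
Shadow price of reactor time = 5.

5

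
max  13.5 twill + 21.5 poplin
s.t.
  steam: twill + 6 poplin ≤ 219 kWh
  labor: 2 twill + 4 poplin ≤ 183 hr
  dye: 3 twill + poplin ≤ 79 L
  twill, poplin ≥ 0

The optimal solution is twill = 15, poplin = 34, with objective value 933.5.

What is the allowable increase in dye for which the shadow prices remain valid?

36.125

Binding constraints: steam, dye. The basis is B = [[1,6],[3,1]] with det -17.
Per unit increase in dye, x* moves by d = (0.3529, -0.0588).
The basis stays optimal until labor becomes binding; allowable increase = 36.125 L.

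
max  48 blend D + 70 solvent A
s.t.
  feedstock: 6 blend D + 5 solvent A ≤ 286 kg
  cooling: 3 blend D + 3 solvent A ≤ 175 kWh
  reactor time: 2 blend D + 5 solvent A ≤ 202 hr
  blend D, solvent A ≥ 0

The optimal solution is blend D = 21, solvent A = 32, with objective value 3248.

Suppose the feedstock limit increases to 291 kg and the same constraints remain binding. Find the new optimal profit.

Binding: feedstock and reactor time. Non-binding: cooling (16 unused).
Since cooling is not tight, its dual is 0.
Dual feasibility on the basic columns requires 6·y_feedstock + 2·y_reactor time = 48, 5·y_feedstock + 5·y_reactor time = 70.
Solving: y_feedstock = 5, y_reactor time = 9.
Δz = y_feedstock·Δb = 5 × (5) = 25, so new z* = 3248 + 25 = 3273.

3273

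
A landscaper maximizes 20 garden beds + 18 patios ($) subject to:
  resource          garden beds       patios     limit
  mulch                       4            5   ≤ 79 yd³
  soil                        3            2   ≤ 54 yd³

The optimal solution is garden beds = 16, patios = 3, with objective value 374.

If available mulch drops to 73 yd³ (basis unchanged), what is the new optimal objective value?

Both mulch and soil are binding at x*.
From A_Bᵀ y = c: 4·y_mulch + 3·y_soil = 20; 5·y_mulch + 2·y_soil = 18.
Solving: y_mulch = 2, y_soil = 4.
Δz = y_mulch·Δb = 2 × (-6) = -12, so new z* = 374 − 12 = 362.

362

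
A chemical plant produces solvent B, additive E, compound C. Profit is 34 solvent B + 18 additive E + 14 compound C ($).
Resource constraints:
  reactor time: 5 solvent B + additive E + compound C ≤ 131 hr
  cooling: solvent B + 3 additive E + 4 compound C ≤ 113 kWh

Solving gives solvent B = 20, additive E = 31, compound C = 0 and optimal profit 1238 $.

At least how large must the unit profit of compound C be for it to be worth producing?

22

At the optimum: reactor time uses 131 of 131 (binding); cooling uses 113 of 113 (binding).
From A_Bᵀ y = c: 5·y_reactor time + 1·y_cooling = 34; 1·y_reactor time + 3·y_cooling = 18.
Solving: y_reactor time = 6, y_cooling = 4.
compound C enters the basis when its profit ≥ yᵀa₃ = 6·1 + 4·4 = 22.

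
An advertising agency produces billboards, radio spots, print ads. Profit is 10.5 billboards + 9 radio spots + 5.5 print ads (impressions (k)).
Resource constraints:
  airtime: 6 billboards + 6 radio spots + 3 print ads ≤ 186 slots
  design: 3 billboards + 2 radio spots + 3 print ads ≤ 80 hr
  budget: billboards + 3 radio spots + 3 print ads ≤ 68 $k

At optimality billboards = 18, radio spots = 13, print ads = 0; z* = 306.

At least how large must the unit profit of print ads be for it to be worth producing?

Binding: airtime and design. Non-binding: budget (11 unused).
Since budget is not tight, its dual is 0.
The binding rows give the dual system: 6·y_airtime + 3·y_design = 10.5 and 6·y_airtime + 2·y_design = 9.
→ y_airtime = 1 and y_design = 1.5.
print ads enters the basis when its profit ≥ yᵀa₃ = 1·3 + 1.5·3 = 7.5.

7.5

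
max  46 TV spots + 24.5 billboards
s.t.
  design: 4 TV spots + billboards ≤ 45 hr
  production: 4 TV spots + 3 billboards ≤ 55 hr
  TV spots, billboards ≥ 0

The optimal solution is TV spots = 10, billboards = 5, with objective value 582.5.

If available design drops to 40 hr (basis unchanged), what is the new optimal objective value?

Check each constraint at x*: design 45/45 (tight); production 55/55 (tight).
The binding rows give the dual system: 4·y_design + 4·y_production = 46 and 1·y_design + 3·y_production = 24.5.
This yields shadow prices y_design = 5, y_production = 6.5.
Δz = y_design·Δb = 5 × (-5) = -25, so new z* = 582.5 − 25 = 557.5.

557.5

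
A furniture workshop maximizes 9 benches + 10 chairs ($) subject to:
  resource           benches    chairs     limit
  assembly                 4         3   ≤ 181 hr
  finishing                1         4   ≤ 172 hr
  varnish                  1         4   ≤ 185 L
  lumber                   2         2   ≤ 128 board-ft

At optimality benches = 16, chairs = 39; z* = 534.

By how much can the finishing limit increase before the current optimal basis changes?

13

Binding constraints: assembly, finishing. The basis is B = [[4,3],[1,4]] with det 13.
Per unit increase in finishing, x* moves by d = (-0.2308, 0.3077).
The basis stays optimal until varnish becomes binding; allowable increase = 13 hr.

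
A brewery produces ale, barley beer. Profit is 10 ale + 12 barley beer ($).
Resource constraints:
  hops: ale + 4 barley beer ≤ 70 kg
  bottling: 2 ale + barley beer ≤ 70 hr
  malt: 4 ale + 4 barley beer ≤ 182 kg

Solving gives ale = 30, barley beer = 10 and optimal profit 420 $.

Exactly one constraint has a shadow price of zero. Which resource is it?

hops: 70/70 (binding)
bottling: 70/70 (binding)
malt: 160/182 (slack 22)
By complementary slackness, a constraint with positive slack has shadow price 0 → malt.

malt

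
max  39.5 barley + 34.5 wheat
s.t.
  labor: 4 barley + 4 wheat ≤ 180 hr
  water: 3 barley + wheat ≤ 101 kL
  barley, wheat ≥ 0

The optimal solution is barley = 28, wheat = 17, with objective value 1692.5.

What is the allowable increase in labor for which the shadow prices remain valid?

Binding constraints: labor, water. The basis is B = [[4,4],[3,1]] with det -8.
Per unit increase in labor, x* moves by d = (-0.125, 0.375).
The basis stays optimal until barley reaches 0; allowable increase = 224 hr.

224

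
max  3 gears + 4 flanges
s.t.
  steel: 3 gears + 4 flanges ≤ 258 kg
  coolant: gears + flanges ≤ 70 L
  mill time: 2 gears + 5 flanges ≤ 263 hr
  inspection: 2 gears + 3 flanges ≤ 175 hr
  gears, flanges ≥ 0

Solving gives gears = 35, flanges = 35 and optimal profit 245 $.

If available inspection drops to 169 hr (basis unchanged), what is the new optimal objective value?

239

At the optimum: steel uses 245 of 258 (slack = 13); coolant uses 70 of 70 (binding); mill time uses 245 of 263 (slack = 18); inspection uses 175 of 175 (binding).
Slack constraints have shadow price 0 (complementary slackness).
The binding rows give the dual system: 1·y_coolant + 2·y_inspection = 3 and 1·y_coolant + 3·y_inspection = 4.
→ y_coolant = 1 and y_inspection = 1.
Δz = y_inspection·Δb = 1 × (-6) = -6, so new z* = 245 − 6 = 239.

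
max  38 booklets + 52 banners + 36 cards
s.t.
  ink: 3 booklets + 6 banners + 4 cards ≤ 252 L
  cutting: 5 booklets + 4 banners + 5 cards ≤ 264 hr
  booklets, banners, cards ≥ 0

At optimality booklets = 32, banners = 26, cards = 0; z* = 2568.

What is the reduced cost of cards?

At the optimum: ink uses 252 of 252 (binding); cutting uses 264 of 264 (binding).
The binding rows give the dual system: 3·y_ink + 5·y_cutting = 38 and 6·y_ink + 4·y_cutting = 52.
→ y_ink = 6 and y_cutting = 4.
Reduced cost of cards: c₃ − yᵀa₃ = 36 − (6·4 + 4·5) = 36 − 44 = -8.

-8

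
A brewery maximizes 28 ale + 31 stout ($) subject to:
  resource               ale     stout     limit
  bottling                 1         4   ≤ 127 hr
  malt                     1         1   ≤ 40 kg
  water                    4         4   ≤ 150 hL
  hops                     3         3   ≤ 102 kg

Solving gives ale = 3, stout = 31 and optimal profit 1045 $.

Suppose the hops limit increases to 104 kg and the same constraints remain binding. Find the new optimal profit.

At the optimum: bottling uses 127 of 127 (binding); malt uses 34 of 40 (slack = 6); water uses 136 of 150 (slack = 14); hops uses 102 of 102 (binding).
By complementary slackness, y = 0 for the non-binding constraints.
The binding rows give the dual system: 1·y_bottling + 3·y_hops = 28 and 4·y_bottling + 3·y_hops = 31.
This yields shadow prices y_bottling = 1, y_hops = 9.
Δz = y_hops·Δb = 9 × (2) = 18, so new z* = 1045 + 18 = 1063.

1063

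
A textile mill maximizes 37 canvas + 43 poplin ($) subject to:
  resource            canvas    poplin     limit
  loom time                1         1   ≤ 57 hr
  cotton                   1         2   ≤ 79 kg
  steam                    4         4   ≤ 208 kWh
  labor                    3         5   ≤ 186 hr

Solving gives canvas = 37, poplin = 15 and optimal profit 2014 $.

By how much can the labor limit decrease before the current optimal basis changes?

30

Binding constraints: steam, labor. The basis is B = [[4,4],[3,5]] with det 8.
Per unit decrease in labor, x* moves by d = (0.5, -0.5).
The basis stays optimal until poplin reaches 0; allowable decrease = 30 hr.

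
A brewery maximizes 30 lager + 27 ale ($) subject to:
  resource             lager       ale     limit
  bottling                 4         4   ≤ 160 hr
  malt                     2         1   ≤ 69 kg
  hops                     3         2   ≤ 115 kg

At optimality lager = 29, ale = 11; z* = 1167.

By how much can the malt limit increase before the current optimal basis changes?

6

Binding constraints: bottling, malt. The basis is B = [[4,4],[2,1]] with det -4.
Per unit increase in malt, x* moves by d = (1, -1).
The basis stays optimal until hops becomes binding; allowable increase = 6 kg.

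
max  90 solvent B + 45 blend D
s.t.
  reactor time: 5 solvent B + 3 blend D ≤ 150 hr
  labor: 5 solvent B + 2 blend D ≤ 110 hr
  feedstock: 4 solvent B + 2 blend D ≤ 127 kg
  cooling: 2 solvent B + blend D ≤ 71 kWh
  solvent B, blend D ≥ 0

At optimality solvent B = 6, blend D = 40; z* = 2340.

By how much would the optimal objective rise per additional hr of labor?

9

Binding: reactor time and labor. Non-binding: feedstock (23 unused), cooling (19 unused).
Slack constraints have shadow price 0 (complementary slackness).
From A_Bᵀ y = c: 5·y_reactor time + 5·y_labor = 90; 3·y_reactor time + 2·y_labor = 45.
Solving: y_reactor time = 9, y_labor = 9.
Shadow price of labor = 9.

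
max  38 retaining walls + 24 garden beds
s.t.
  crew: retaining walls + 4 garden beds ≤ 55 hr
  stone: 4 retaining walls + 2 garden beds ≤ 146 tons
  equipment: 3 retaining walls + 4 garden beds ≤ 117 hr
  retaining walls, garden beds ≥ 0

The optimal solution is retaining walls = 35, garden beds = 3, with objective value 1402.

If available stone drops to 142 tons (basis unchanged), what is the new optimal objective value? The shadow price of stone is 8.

1370

Δb = -4, so new z* = 1402 + (8)·(-4) = 1402 − 32 = 1370.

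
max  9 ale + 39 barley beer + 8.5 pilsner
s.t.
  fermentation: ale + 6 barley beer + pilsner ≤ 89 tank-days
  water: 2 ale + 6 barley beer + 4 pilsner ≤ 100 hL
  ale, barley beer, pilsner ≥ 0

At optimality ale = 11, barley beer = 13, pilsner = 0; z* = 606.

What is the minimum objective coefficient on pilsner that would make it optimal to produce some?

14

At the optimum: fermentation uses 89 of 89 (binding); water uses 100 of 100 (binding).
The binding rows give the dual system: 1·y_fermentation + 2·y_water = 9 and 6·y_fermentation + 6·y_water = 39.
→ y_fermentation = 4 and y_water = 2.5.
pilsner enters the basis when its profit ≥ yᵀa₃ = 4·1 + 2.5·4 = 14.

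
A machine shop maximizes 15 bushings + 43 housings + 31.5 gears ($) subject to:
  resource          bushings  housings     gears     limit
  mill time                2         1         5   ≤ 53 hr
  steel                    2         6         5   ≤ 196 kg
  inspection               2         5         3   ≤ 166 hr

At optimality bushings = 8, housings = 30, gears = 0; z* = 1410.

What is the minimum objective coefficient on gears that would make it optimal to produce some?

Check each constraint at x*: mill time 46/53 (slack 7); steel 196/196 (tight); inspection 166/166 (tight).
Since mill time is not tight, its dual is 0.
Dual feasibility on the basic columns requires 2·y_steel + 2·y_inspection = 15, 6·y_steel + 5·y_inspection = 43.
Solving: y_steel = 5.5, y_inspection = 2.
gears enters the basis when its profit ≥ yᵀa₃ = 5.5·5 + 2·3 = 33.5.

33.5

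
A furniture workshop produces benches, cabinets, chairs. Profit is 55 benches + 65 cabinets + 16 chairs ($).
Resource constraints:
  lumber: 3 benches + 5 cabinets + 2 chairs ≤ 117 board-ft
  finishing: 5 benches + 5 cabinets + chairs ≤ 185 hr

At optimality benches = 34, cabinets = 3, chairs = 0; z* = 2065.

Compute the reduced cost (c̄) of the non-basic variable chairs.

Both lumber and finishing are binding at x*.
The binding rows give the dual system: 3·y_lumber + 5·y_finishing = 55 and 5·y_lumber + 5·y_finishing = 65.
→ y_lumber = 5 and y_finishing = 8.
Reduced cost of chairs: c₃ − yᵀa₃ = 16 − (5·2 + 8·1) = 16 − 18 = -2.

-2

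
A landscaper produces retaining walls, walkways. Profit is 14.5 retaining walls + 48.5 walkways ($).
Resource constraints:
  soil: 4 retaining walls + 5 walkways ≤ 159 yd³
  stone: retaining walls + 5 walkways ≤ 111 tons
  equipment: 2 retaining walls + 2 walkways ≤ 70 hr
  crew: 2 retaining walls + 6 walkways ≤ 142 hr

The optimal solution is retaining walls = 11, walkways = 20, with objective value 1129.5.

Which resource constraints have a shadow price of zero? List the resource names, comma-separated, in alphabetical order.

equipment, soil

soil: 144/159 (slack 15)
stone: 111/111 (binding)
equipment: 62/70 (slack 8)
crew: 142/142 (binding)
By complementary slackness, a constraint with positive slack has shadow price 0 → equipment, soil.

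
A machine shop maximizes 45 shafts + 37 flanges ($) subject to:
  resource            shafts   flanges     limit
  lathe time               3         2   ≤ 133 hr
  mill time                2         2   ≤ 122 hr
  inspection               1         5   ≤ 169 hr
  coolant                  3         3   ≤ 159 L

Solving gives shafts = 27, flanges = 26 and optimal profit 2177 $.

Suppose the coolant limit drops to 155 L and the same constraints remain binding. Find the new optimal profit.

Binding: lathe time and coolant. Non-binding: mill time (16 unused), inspection (12 unused).
Since mill time, inspection are not tight, their duals are 0.
Dual feasibility on the basic columns requires 3·y_lathe time + 3·y_coolant = 45, 2·y_lathe time + 3·y_coolant = 37.
→ y_lathe time = 8 and y_coolant = 7.
Δz = y_coolant·Δb = 7 × (-4) = -28, so new z* = 2177 − 28 = 2149.

2149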